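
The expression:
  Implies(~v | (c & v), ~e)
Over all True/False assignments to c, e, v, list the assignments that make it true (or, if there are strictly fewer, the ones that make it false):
is false only for:
  c=False, e=True, v=False;
  c=True, e=True, v=False;
  c=True, e=True, v=True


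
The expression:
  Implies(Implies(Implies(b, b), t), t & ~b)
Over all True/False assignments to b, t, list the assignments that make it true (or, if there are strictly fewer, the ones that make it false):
is false only for:
  b=True, t=True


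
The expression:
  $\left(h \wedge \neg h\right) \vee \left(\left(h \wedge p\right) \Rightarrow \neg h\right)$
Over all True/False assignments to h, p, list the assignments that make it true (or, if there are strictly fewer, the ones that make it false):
is false only for:
  h=True, p=True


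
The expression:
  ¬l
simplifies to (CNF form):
¬l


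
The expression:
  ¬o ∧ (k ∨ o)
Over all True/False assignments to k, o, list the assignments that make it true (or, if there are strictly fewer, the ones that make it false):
is true only for:
  k=True, o=False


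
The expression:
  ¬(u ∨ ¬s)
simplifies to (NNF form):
s ∧ ¬u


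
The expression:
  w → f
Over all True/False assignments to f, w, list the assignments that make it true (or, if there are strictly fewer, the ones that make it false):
is false only for:
  f=False, w=True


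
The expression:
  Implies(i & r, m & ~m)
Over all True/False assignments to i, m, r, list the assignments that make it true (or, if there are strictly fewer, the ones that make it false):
is false only for:
  i=True, m=False, r=True;
  i=True, m=True, r=True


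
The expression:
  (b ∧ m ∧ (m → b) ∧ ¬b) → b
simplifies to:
True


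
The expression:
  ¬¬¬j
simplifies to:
¬j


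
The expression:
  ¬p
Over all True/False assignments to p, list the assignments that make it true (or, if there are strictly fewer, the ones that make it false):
is true only for:
  p=False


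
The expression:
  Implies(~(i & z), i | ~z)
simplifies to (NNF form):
i | ~z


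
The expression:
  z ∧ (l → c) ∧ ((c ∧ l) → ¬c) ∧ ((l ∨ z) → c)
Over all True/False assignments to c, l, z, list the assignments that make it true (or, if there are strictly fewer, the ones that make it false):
is true only for:
  c=True, l=False, z=True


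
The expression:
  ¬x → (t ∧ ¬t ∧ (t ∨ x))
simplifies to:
x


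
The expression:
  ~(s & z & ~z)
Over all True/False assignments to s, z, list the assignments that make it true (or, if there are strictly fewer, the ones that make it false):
is always true.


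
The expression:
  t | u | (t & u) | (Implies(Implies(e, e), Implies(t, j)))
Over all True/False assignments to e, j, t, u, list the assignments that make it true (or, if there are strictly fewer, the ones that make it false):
is always true.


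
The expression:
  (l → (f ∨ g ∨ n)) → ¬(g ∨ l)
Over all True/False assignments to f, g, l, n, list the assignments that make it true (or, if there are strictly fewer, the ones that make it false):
is true only for:
  f=False, g=False, l=False, n=False;
  f=False, g=False, l=False, n=True;
  f=False, g=False, l=True, n=False;
  f=True, g=False, l=False, n=False;
  f=True, g=False, l=False, n=True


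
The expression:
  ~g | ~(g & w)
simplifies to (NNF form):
~g | ~w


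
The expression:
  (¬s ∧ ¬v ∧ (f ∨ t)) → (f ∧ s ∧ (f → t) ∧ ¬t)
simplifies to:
s ∨ v ∨ (¬f ∧ ¬t)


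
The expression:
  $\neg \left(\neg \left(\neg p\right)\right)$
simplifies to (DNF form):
$\neg p$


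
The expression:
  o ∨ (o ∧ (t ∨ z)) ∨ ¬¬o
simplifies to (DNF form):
o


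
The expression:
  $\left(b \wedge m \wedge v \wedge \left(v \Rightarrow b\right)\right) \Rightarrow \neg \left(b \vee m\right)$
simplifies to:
$\neg b \vee \neg m \vee \neg v$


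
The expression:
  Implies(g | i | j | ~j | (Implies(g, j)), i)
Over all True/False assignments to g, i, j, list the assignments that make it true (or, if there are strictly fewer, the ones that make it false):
is true only for:
  g=False, i=True, j=False;
  g=False, i=True, j=True;
  g=True, i=True, j=False;
  g=True, i=True, j=True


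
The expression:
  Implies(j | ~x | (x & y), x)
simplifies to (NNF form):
x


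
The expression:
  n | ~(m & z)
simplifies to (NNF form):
n | ~m | ~z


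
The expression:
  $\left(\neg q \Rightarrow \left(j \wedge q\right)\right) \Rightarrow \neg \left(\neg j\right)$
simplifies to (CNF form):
$j \vee \neg q$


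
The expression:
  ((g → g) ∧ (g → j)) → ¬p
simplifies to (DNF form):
(g ∧ ¬j) ∨ ¬p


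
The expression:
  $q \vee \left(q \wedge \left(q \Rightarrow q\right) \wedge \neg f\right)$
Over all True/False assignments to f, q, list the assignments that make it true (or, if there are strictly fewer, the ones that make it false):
is true only for:
  f=False, q=True;
  f=True, q=True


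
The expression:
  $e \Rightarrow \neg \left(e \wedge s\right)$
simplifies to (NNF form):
$\neg e \vee \neg s$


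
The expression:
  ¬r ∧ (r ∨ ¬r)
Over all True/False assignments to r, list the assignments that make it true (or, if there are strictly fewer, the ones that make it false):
is true only for:
  r=False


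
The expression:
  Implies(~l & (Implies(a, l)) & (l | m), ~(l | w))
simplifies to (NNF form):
a | l | ~m | ~w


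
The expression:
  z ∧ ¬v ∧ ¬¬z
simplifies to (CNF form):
z ∧ ¬v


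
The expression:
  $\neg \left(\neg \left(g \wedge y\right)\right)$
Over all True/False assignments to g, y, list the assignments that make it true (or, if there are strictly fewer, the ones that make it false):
is true only for:
  g=True, y=True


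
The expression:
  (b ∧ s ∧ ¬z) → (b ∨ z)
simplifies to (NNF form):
True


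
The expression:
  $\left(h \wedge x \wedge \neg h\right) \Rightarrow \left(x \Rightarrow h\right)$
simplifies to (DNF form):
$\text{True}$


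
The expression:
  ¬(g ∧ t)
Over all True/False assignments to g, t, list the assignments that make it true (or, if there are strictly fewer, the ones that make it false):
is false only for:
  g=True, t=True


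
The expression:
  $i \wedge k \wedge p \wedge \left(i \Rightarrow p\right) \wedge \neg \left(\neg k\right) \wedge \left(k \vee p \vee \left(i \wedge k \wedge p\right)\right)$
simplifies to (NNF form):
$i \wedge k \wedge p$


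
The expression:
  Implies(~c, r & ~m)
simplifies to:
c | (r & ~m)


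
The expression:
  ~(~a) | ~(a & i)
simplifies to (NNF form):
True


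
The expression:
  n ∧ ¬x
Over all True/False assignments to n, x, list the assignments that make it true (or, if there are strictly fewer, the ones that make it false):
is true only for:
  n=True, x=False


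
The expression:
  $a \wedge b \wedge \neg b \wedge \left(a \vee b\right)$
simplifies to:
$\text{False}$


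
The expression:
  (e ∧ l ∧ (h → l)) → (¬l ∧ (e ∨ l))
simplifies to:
¬e ∨ ¬l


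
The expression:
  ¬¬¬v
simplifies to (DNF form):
¬v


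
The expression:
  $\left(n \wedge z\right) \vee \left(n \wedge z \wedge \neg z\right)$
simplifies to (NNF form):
$n \wedge z$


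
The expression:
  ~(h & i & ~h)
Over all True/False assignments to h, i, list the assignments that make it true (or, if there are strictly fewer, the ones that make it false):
is always true.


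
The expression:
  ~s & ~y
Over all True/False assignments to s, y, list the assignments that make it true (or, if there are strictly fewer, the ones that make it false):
is true only for:
  s=False, y=False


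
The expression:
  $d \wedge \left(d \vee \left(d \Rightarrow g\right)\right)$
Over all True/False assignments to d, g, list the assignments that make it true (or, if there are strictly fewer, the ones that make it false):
is true only for:
  d=True, g=False;
  d=True, g=True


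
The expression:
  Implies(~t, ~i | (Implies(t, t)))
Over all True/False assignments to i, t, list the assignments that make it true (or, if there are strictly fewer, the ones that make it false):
is always true.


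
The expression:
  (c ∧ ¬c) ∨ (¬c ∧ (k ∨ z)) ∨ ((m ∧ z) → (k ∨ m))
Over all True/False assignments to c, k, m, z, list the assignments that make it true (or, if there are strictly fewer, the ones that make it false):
is always true.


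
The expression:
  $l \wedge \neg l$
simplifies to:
$\text{False}$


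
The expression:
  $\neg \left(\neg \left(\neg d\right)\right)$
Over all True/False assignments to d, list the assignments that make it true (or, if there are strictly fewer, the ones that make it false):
is true only for:
  d=False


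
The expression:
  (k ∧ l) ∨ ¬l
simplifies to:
k ∨ ¬l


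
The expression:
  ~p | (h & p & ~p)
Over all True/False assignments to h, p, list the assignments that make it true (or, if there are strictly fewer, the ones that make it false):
is true only for:
  h=False, p=False;
  h=True, p=False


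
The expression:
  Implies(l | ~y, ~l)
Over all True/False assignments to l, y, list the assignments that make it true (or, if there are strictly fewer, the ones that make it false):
is true only for:
  l=False, y=False;
  l=False, y=True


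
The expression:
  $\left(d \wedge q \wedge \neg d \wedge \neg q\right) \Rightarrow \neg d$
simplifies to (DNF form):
$\text{True}$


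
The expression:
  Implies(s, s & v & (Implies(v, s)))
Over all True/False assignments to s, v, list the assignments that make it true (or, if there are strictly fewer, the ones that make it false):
is false only for:
  s=True, v=False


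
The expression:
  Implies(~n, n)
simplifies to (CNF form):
n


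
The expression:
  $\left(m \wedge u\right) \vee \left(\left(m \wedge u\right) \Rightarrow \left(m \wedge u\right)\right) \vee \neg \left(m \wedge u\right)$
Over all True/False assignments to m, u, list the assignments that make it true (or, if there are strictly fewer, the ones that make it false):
is always true.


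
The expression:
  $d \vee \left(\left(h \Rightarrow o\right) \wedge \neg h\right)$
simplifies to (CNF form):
$d \vee \neg h$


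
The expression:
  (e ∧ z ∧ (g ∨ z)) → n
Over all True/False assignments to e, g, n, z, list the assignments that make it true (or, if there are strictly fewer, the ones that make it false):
is false only for:
  e=True, g=False, n=False, z=True;
  e=True, g=True, n=False, z=True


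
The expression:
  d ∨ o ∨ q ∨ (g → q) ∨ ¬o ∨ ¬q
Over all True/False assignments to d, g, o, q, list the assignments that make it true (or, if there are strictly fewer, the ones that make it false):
is always true.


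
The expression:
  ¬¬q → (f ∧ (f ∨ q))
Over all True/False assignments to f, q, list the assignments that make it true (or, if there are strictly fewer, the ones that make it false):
is false only for:
  f=False, q=True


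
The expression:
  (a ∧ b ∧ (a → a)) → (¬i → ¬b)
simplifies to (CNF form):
i ∨ ¬a ∨ ¬b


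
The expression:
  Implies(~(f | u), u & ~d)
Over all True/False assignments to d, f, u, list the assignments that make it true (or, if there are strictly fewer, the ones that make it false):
is false only for:
  d=False, f=False, u=False;
  d=True, f=False, u=False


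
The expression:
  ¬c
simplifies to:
¬c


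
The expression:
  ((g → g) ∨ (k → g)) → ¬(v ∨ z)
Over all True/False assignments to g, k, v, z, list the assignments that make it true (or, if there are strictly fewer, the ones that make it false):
is true only for:
  g=False, k=False, v=False, z=False;
  g=False, k=True, v=False, z=False;
  g=True, k=False, v=False, z=False;
  g=True, k=True, v=False, z=False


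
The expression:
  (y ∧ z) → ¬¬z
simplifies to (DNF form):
True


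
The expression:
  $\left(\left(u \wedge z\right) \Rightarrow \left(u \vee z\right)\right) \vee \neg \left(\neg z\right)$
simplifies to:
$\text{True}$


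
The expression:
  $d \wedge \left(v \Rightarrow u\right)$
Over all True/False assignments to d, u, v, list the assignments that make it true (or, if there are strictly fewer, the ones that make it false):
is true only for:
  d=True, u=False, v=False;
  d=True, u=True, v=False;
  d=True, u=True, v=True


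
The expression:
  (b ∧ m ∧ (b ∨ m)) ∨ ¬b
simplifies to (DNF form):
m ∨ ¬b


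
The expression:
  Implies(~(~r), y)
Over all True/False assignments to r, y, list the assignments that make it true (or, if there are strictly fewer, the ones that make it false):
is false only for:
  r=True, y=False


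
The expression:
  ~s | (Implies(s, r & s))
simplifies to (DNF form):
r | ~s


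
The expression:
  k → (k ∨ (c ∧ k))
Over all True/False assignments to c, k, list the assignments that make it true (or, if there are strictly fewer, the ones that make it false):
is always true.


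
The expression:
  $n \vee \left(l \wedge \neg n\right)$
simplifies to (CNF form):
$l \vee n$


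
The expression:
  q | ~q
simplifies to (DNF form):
True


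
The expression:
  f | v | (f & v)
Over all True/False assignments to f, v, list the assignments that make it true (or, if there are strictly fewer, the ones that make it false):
is false only for:
  f=False, v=False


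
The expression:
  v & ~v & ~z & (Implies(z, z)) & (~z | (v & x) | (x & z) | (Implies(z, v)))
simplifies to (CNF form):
False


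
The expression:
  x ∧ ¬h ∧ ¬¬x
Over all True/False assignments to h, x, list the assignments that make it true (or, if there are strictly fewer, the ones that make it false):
is true only for:
  h=False, x=True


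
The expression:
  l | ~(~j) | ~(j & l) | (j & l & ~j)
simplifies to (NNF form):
True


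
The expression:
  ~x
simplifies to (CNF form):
~x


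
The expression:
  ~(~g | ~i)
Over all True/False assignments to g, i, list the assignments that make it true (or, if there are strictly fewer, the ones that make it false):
is true only for:
  g=True, i=True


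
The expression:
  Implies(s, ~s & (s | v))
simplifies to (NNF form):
~s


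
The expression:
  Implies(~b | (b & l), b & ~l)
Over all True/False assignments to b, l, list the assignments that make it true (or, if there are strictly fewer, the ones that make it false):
is true only for:
  b=True, l=False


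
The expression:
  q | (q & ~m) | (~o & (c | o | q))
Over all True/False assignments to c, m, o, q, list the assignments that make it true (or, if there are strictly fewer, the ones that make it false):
is false only for:
  c=False, m=False, o=False, q=False;
  c=False, m=False, o=True, q=False;
  c=False, m=True, o=False, q=False;
  c=False, m=True, o=True, q=False;
  c=True, m=False, o=True, q=False;
  c=True, m=True, o=True, q=False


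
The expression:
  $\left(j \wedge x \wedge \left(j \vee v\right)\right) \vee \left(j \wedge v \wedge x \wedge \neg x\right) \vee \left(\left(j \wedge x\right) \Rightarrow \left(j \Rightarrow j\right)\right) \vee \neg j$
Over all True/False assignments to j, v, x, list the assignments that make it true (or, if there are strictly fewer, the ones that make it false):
is always true.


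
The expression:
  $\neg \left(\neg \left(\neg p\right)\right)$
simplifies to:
$\neg p$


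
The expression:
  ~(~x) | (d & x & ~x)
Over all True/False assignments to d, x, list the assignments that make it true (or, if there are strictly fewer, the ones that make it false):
is true only for:
  d=False, x=True;
  d=True, x=True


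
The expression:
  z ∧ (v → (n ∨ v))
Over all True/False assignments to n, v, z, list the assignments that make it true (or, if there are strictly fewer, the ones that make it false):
is true only for:
  n=False, v=False, z=True;
  n=False, v=True, z=True;
  n=True, v=False, z=True;
  n=True, v=True, z=True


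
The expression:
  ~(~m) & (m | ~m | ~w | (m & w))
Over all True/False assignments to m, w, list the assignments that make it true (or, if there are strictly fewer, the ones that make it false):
is true only for:
  m=True, w=False;
  m=True, w=True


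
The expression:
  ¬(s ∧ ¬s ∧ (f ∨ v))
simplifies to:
True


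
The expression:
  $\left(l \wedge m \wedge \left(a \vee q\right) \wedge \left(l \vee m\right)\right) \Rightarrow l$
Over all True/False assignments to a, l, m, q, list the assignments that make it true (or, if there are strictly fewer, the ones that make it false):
is always true.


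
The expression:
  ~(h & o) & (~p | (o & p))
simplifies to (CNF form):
(o | ~p) & (~h | ~o)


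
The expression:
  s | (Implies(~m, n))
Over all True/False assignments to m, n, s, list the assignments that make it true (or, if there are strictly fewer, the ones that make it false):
is false only for:
  m=False, n=False, s=False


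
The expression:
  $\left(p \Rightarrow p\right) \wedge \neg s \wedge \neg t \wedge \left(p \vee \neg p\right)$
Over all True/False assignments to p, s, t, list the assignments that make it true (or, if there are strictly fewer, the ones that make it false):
is true only for:
  p=False, s=False, t=False;
  p=True, s=False, t=False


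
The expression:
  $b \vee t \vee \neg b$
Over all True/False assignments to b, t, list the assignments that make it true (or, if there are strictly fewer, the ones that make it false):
is always true.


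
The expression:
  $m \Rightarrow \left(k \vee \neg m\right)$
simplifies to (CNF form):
$k \vee \neg m$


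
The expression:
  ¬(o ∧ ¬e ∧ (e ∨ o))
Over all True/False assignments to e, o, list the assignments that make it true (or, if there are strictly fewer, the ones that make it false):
is false only for:
  e=False, o=True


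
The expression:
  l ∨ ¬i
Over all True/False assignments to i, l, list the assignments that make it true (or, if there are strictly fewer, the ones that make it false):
is false only for:
  i=True, l=False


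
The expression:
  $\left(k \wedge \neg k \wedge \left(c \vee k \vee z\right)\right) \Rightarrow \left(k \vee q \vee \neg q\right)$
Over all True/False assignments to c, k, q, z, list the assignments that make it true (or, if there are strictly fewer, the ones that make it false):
is always true.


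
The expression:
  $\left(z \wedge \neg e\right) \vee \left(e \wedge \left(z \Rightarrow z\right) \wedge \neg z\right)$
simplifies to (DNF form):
$\left(e \wedge \neg z\right) \vee \left(z \wedge \neg e\right)$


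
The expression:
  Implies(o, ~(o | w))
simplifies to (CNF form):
~o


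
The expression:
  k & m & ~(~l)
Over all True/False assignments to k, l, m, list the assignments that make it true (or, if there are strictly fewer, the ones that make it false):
is true only for:
  k=True, l=True, m=True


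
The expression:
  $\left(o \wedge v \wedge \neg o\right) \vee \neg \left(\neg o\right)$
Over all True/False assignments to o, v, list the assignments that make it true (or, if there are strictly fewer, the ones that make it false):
is true only for:
  o=True, v=False;
  o=True, v=True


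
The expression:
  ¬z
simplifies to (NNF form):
¬z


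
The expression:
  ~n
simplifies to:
~n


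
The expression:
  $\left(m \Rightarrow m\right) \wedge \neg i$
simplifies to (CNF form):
$\neg i$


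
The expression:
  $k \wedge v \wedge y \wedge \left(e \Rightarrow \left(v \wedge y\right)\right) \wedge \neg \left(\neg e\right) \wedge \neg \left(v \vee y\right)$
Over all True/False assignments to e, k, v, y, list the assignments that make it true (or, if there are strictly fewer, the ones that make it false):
is never true.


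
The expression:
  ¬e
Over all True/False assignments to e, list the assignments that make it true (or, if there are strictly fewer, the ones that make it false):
is true only for:
  e=False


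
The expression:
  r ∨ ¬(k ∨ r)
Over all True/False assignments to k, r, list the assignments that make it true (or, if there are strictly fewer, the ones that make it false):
is false only for:
  k=True, r=False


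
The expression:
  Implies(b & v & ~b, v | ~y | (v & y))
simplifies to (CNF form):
True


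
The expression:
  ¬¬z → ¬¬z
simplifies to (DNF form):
True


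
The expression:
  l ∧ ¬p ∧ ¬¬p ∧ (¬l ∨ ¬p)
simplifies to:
False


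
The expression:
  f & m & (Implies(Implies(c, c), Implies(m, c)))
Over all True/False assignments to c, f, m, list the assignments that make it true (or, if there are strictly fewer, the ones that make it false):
is true only for:
  c=True, f=True, m=True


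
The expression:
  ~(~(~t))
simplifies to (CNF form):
~t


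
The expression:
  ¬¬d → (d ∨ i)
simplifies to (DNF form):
True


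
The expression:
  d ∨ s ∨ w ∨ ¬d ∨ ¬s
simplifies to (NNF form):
True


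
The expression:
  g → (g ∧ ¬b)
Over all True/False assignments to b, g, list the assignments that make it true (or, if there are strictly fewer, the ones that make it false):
is false only for:
  b=True, g=True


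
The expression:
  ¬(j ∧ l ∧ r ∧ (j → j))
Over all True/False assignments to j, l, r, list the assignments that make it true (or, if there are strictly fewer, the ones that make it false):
is false only for:
  j=True, l=True, r=True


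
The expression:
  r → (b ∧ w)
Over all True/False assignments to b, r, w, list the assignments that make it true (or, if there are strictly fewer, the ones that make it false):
is false only for:
  b=False, r=True, w=False;
  b=False, r=True, w=True;
  b=True, r=True, w=False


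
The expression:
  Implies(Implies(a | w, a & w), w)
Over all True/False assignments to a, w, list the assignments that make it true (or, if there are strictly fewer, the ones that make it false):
is false only for:
  a=False, w=False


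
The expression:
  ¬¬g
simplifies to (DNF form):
g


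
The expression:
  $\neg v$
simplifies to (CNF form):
$\neg v$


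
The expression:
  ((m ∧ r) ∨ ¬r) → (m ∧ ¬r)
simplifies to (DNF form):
(m ∧ ¬r) ∨ (r ∧ ¬m)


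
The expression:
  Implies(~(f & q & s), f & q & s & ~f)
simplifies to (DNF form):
f & q & s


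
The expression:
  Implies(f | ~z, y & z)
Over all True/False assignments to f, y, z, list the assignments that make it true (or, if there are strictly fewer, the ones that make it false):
is true only for:
  f=False, y=False, z=True;
  f=False, y=True, z=True;
  f=True, y=True, z=True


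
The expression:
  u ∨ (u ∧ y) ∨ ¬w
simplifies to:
u ∨ ¬w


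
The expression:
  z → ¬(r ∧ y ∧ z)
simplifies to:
¬r ∨ ¬y ∨ ¬z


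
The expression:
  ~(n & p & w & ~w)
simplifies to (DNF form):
True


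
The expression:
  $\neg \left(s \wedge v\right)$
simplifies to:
$\neg s \vee \neg v$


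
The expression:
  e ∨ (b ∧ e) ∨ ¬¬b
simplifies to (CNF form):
b ∨ e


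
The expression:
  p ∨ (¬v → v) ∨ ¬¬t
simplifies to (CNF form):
p ∨ t ∨ v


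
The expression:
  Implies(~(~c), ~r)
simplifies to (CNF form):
~c | ~r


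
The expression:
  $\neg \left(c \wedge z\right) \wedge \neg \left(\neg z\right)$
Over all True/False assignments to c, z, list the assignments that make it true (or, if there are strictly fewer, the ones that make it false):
is true only for:
  c=False, z=True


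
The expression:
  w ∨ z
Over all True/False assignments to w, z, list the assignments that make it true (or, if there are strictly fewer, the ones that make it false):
is false only for:
  w=False, z=False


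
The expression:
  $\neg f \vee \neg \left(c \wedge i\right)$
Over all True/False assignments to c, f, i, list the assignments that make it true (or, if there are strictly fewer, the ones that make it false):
is false only for:
  c=True, f=True, i=True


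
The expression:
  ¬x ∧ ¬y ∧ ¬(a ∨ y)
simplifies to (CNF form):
¬a ∧ ¬x ∧ ¬y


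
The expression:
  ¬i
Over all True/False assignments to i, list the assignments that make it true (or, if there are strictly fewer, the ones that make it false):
is true only for:
  i=False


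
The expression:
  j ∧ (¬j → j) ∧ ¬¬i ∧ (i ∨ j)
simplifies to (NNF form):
i ∧ j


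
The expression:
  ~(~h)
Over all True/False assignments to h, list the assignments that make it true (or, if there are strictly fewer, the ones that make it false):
is true only for:
  h=True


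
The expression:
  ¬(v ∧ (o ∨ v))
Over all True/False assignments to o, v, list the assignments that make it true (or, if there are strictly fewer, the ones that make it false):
is true only for:
  o=False, v=False;
  o=True, v=False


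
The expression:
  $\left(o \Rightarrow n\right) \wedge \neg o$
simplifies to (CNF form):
$\neg o$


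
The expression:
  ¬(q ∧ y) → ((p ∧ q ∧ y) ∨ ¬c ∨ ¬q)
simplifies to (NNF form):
y ∨ ¬c ∨ ¬q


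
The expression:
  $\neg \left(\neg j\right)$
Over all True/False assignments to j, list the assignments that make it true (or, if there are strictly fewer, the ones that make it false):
is true only for:
  j=True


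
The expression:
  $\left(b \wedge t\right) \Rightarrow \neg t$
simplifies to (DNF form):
$\neg b \vee \neg t$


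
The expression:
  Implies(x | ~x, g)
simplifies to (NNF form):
g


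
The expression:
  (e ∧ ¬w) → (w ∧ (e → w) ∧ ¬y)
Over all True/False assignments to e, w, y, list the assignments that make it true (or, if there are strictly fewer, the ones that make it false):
is false only for:
  e=True, w=False, y=False;
  e=True, w=False, y=True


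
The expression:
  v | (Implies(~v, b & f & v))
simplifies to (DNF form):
v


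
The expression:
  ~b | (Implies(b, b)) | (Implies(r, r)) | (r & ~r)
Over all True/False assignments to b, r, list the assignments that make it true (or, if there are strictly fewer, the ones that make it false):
is always true.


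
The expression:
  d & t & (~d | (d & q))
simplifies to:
d & q & t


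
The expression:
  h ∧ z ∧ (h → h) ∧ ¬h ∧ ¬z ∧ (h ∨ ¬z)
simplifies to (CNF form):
False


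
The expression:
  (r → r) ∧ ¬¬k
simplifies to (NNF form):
k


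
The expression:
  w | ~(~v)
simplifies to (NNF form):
v | w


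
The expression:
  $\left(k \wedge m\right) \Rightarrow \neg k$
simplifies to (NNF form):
$\neg k \vee \neg m$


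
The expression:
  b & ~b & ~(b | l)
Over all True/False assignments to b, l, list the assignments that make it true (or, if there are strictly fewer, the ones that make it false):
is never true.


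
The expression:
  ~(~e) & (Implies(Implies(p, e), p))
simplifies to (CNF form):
e & p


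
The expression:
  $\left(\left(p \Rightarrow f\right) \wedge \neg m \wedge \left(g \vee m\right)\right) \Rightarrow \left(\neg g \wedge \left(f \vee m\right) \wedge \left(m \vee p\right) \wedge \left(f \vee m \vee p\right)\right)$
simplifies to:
$m \vee \left(p \wedge \neg f\right) \vee \neg g$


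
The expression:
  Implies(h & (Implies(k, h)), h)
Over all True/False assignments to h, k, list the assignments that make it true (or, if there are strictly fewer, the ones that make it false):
is always true.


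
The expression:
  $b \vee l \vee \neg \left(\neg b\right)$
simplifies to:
$b \vee l$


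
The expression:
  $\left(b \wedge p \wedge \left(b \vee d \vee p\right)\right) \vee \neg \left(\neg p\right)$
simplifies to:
$p$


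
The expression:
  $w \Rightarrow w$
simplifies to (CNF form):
$\text{True}$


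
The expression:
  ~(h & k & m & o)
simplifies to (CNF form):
~h | ~k | ~m | ~o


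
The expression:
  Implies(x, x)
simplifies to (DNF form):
True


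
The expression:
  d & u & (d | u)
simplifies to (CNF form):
d & u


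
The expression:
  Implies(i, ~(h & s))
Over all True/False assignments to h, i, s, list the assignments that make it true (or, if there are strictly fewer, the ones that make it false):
is false only for:
  h=True, i=True, s=True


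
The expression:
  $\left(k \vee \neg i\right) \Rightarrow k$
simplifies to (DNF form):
$i \vee k$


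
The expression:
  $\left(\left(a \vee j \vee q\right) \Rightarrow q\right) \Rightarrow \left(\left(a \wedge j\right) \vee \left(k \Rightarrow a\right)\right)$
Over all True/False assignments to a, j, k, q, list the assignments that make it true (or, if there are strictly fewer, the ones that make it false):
is false only for:
  a=False, j=False, k=True, q=False;
  a=False, j=False, k=True, q=True;
  a=False, j=True, k=True, q=True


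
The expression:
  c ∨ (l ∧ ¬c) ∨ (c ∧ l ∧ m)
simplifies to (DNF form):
c ∨ l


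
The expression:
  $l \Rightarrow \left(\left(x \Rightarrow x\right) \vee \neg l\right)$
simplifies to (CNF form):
$\text{True}$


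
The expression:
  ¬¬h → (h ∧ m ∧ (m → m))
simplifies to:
m ∨ ¬h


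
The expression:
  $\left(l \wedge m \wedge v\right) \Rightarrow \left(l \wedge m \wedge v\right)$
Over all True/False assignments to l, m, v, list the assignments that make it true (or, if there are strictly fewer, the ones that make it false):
is always true.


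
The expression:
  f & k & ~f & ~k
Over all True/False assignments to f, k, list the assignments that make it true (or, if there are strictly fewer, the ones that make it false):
is never true.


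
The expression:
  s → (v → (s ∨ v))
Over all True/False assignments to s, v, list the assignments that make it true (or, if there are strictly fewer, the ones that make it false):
is always true.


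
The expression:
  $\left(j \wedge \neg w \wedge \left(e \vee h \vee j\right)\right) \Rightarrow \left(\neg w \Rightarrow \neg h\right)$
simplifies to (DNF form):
$w \vee \neg h \vee \neg j$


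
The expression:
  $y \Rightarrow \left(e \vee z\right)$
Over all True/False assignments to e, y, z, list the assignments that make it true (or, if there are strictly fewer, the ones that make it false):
is false only for:
  e=False, y=True, z=False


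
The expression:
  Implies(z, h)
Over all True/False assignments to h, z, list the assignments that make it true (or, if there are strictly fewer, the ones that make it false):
is false only for:
  h=False, z=True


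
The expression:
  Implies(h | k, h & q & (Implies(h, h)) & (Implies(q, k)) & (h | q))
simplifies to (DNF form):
(h & k & q) | (~h & ~k)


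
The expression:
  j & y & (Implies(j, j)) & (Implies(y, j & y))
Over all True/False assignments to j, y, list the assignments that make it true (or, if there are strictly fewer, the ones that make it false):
is true only for:
  j=True, y=True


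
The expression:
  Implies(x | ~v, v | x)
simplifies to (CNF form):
v | x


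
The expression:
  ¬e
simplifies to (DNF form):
¬e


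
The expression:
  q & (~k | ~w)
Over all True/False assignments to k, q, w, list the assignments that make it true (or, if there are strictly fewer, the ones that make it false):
is true only for:
  k=False, q=True, w=False;
  k=False, q=True, w=True;
  k=True, q=True, w=False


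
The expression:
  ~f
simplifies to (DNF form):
~f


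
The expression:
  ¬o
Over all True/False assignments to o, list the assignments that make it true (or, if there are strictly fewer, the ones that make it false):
is true only for:
  o=False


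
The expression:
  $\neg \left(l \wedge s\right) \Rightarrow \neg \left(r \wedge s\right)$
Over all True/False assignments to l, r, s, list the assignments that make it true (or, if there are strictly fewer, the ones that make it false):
is false only for:
  l=False, r=True, s=True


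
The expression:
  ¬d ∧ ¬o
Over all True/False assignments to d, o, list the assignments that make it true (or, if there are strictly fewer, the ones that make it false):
is true only for:
  d=False, o=False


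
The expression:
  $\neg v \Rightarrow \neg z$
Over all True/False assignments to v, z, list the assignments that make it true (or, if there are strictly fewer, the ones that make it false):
is false only for:
  v=False, z=True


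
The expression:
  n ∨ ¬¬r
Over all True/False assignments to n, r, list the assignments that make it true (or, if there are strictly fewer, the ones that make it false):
is false only for:
  n=False, r=False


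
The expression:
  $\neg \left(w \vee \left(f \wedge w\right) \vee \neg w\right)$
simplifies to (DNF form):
$\text{False}$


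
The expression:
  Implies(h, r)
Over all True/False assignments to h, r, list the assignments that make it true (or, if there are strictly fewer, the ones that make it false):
is false only for:
  h=True, r=False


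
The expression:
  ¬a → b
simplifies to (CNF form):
a ∨ b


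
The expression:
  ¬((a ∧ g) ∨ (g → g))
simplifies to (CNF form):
False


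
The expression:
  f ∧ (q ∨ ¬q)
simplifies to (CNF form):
f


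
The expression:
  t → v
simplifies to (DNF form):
v ∨ ¬t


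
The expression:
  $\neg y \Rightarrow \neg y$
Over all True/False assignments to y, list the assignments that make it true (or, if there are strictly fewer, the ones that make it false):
is always true.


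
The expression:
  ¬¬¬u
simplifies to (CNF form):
¬u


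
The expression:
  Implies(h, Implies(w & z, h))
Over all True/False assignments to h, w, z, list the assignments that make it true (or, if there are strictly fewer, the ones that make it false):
is always true.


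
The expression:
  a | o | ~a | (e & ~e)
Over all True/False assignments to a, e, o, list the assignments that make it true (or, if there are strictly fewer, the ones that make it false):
is always true.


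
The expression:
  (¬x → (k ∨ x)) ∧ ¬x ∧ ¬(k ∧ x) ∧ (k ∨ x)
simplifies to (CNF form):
k ∧ ¬x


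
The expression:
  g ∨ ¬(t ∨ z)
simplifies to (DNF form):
g ∨ (¬t ∧ ¬z)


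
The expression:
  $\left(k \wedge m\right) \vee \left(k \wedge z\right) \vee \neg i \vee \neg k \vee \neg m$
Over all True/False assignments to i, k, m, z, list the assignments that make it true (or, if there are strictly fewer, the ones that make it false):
is always true.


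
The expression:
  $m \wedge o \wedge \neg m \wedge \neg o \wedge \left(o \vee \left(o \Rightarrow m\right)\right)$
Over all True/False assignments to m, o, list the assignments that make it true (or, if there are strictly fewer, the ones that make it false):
is never true.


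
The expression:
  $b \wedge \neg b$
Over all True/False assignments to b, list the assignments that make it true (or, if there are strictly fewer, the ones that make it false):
is never true.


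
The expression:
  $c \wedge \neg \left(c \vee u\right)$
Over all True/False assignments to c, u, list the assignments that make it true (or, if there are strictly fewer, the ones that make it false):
is never true.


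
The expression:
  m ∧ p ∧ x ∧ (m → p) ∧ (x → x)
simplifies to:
m ∧ p ∧ x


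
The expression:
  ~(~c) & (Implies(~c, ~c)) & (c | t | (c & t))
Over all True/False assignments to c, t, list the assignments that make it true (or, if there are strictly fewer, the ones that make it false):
is true only for:
  c=True, t=False;
  c=True, t=True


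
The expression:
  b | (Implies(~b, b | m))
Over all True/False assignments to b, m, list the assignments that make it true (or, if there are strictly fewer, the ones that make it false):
is false only for:
  b=False, m=False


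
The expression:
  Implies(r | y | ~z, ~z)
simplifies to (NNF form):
~z | (~r & ~y)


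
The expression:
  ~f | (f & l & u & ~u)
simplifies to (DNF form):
~f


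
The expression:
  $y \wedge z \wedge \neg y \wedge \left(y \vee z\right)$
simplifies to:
$\text{False}$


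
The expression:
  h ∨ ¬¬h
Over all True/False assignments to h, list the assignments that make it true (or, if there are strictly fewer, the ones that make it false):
is true only for:
  h=True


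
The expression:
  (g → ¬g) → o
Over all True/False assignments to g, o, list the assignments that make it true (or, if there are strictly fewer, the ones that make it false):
is false only for:
  g=False, o=False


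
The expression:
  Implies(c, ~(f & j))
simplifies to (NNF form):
~c | ~f | ~j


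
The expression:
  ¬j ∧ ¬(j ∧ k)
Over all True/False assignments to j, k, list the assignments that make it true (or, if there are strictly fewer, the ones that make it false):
is true only for:
  j=False, k=False;
  j=False, k=True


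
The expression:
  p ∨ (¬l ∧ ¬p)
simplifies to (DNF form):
p ∨ ¬l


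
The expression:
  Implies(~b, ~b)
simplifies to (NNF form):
True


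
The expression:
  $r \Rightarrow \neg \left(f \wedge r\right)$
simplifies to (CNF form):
$\neg f \vee \neg r$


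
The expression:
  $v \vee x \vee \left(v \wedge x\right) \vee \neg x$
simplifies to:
$\text{True}$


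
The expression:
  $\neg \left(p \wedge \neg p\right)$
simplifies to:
$\text{True}$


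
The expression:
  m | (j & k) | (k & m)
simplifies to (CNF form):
(j | m) & (k | m)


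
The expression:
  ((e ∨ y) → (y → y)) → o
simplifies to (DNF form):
o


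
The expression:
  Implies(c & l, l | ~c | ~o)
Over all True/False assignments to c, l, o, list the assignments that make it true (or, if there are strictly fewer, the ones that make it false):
is always true.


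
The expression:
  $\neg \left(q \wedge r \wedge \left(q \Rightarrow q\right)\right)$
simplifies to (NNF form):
$\neg q \vee \neg r$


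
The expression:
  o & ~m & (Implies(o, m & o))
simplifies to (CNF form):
False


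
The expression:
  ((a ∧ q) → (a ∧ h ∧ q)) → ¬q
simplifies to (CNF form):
(a ∨ ¬q) ∧ (¬h ∨ ¬q)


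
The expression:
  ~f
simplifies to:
~f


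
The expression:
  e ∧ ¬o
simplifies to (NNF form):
e ∧ ¬o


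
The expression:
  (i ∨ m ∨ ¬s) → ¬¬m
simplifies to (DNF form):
m ∨ (s ∧ ¬i)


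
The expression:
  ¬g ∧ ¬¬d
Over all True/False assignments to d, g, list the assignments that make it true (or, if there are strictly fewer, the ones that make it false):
is true only for:
  d=True, g=False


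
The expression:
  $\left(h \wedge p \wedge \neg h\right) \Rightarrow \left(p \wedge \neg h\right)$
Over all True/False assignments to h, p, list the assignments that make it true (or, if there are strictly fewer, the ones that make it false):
is always true.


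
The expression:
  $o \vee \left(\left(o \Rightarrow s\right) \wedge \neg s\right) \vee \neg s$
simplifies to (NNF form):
$o \vee \neg s$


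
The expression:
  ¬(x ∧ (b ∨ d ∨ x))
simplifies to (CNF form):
¬x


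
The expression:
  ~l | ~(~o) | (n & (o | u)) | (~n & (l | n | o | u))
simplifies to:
o | u | ~l | ~n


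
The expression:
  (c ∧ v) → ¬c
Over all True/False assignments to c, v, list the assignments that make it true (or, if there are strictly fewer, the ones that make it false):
is false only for:
  c=True, v=True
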